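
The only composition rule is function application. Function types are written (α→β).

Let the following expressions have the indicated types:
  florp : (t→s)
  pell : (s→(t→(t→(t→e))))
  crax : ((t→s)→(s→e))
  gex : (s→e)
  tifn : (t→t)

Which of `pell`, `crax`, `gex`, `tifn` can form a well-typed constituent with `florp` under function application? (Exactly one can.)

pell : (s→(t→(t→(t→e)))) — no; florp wants t, and pell wants s.
crax — combines: crax : ((t→s)→(s→e)) takes florp : (t→s) as argument, giving (s→e).
gex : (s→e) — no; florp wants t, and gex wants s.
tifn : (t→t) — no; florp wants t, and tifn wants t.

crax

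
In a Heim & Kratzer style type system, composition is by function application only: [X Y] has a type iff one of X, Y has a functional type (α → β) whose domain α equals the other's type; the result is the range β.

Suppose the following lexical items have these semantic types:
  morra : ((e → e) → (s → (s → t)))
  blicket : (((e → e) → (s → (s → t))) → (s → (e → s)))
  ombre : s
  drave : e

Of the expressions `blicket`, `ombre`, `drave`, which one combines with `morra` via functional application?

blicket — combines: blicket : (((e → e) → (s → (s → t))) → (s → (e → s))) takes morra : ((e → e) → (s → (s → t))) as argument, giving (s → (e → s)).
ombre : s — does not combine with morra.
drave : e — does not combine with morra.

blicket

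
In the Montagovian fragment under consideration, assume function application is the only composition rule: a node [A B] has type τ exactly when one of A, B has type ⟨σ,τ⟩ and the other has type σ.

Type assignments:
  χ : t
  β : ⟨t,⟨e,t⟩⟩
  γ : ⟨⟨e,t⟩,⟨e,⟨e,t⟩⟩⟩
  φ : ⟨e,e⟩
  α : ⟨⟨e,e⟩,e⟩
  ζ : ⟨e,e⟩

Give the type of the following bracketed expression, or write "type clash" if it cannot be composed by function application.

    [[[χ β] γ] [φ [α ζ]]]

[χ β]: β is ⟨t,⟨e,t⟩⟩, χ is t; result ⟨e,t⟩.
[[χ β] γ]: γ is ⟨⟨e,t⟩,⟨e,⟨e,t⟩⟩⟩, [χ β] is ⟨e,t⟩; result ⟨e,⟨e,t⟩⟩.
[α ζ]: α is ⟨⟨e,e⟩,e⟩, ζ is ⟨e,e⟩; result e.
[φ [α ζ]]: φ is ⟨e,e⟩, [α ζ] is e; result e.
[[[χ β] γ] [φ [α ζ]]]: [[χ β] γ] is ⟨e,⟨e,t⟩⟩, [φ [α ζ]] is e; result ⟨e,t⟩.

⟨e,t⟩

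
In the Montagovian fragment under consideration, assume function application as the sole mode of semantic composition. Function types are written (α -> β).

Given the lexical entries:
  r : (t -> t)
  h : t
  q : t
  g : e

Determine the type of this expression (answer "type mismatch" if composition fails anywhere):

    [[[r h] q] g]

At [r h], r : (t -> t) takes h : t, giving t.
[[r h] q]: t with t — neither is a function whose domain matches the other; composition fails here.

type mismatch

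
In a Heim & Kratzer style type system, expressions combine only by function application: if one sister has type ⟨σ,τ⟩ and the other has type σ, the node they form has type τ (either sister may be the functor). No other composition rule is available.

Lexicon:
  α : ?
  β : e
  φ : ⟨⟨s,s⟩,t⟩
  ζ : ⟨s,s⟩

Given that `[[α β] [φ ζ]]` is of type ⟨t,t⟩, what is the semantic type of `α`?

For [[α β] [φ ζ]] to have type ⟨t,t⟩ with [φ ζ] of type t, [α β] must be the function: [α β] : ⟨t,⟨t,t⟩⟩.
For [α β] to have type ⟨t,⟨t,t⟩⟩ with β of type e, α must be the function: α : ⟨e,⟨t,⟨t,t⟩⟩⟩.

⟨e,⟨t,⟨t,t⟩⟩⟩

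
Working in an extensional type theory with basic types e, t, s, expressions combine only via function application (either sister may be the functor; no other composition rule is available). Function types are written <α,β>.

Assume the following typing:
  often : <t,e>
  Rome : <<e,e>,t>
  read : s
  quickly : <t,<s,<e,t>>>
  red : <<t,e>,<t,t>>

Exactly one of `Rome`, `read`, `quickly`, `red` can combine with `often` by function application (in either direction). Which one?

red

Rome : <<e,e>,t> — does not combine with often.
read : s — does not combine with often.
quickly : <t,<s,<e,t>>> — does not combine with often.
red — combines: red : <<t,e>,<t,t>> takes often : <t,e> as argument, giving <t,t>.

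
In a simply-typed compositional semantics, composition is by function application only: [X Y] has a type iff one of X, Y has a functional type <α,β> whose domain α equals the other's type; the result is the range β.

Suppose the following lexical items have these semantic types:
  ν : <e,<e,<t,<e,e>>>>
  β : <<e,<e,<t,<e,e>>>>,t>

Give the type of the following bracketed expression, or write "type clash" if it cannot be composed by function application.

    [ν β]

At [ν β], β : <<e,<e,<t,<e,e>>>>,t> takes ν : <e,<e,<t,<e,e>>>>, giving t.

t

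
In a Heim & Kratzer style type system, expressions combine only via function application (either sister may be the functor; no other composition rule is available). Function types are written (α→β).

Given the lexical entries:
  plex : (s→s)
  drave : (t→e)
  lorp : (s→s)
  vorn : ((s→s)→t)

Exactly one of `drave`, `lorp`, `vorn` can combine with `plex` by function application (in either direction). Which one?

vorn

drave : (t→e) — plex needs s; drave needs t; neither fits.
lorp : (s→s) — plex needs s; lorp needs s; neither fits.
vorn — combines: vorn : ((s→s)→t) takes plex : (s→s) as argument, giving t.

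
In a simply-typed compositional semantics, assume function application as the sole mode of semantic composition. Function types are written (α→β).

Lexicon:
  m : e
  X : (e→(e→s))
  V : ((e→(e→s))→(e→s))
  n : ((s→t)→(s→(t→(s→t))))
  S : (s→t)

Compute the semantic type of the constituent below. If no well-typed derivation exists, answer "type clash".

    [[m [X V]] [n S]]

[X V]: V is ((e→(e→s))→(e→s)), X is (e→(e→s)); result (e→s).
[m [X V]]: [X V] is (e→s), m is e; result s.
[n S]: n is ((s→t)→(s→(t→(s→t)))), S is (s→t); result (s→(t→(s→t))).
[[m [X V]] [n S]]: [n S] is (s→(t→(s→t))), [m [X V]] is s; result (t→(s→t)).

(t→(s→t))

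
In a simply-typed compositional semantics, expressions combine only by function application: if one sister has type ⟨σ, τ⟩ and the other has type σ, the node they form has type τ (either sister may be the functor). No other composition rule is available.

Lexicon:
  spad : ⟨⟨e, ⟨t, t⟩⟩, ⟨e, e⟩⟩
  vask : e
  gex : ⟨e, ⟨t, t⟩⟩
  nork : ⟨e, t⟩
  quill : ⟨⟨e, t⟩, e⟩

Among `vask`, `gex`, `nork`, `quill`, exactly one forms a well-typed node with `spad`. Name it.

vask : e — no; spad wants ⟨e, ⟨t, t⟩⟩, and vask wants nothing (atomic).
gex — combines: spad : ⟨⟨e, ⟨t, t⟩⟩, ⟨e, e⟩⟩ takes gex : ⟨e, ⟨t, t⟩⟩ as argument, giving ⟨e, e⟩.
nork : ⟨e, t⟩ — no; spad wants ⟨e, ⟨t, t⟩⟩, and nork wants e.
quill : ⟨⟨e, t⟩, e⟩ — no; spad wants ⟨e, ⟨t, t⟩⟩, and quill wants ⟨e, t⟩.

gex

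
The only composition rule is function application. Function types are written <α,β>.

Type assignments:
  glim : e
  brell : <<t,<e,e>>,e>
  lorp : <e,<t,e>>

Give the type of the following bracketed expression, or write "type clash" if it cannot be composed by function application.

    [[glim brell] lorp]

At [glim brell]: neither e nor <<t,<e,e>>,e> can take the other as argument; the node is ill-typed.

type clash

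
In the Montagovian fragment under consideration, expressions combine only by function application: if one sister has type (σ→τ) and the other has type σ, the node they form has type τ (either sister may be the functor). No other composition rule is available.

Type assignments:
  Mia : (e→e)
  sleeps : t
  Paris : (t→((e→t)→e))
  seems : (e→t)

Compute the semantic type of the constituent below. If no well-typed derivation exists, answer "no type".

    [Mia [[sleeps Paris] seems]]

At [sleeps Paris], Paris : (t→((e→t)→e)) takes sleeps : t, giving ((e→t)→e).
At [[sleeps Paris] seems], [sleeps Paris] : ((e→t)→e) takes seems : (e→t), giving e.
At [Mia [[sleeps Paris] seems]], Mia : (e→e) takes [[sleeps Paris] seems] : e, giving e.

e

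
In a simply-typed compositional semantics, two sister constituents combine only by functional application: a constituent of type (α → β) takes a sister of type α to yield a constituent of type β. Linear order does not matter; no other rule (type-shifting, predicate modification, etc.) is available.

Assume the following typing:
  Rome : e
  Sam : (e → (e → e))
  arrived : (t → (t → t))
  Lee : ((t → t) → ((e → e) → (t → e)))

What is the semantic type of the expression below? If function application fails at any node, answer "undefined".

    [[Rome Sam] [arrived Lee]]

[Rome Sam]: Sam is (e → (e → e)), Rome is e; result (e → e).
At [arrived Lee]: neither (t → (t → t)) nor ((t → t) → ((e → e) → (t → e))) can take the other as argument; the node is ill-typed.

undefined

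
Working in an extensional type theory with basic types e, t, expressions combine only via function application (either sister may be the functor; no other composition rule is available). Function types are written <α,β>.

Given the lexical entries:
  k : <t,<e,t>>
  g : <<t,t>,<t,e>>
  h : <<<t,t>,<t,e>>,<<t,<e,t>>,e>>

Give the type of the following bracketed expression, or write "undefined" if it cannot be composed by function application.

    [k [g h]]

[g h]: h is <<<t,t>,<t,e>>,<<t,<e,t>>,e>>, g is <<t,t>,<t,e>>; result <<t,<e,t>>,e>.
[k [g h]]: [g h] is <<t,<e,t>>,e>, k is <t,<e,t>>; result e.

e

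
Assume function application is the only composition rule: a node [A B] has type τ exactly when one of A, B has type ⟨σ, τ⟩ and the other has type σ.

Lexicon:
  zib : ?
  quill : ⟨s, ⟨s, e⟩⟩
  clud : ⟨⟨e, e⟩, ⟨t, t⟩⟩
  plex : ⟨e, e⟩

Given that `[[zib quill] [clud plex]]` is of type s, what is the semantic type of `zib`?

⟨⟨s, ⟨s, e⟩⟩, ⟨⟨t, t⟩, s⟩⟩

[[zib quill] [clud plex]] must have type s. The sister [clud plex] has type ⟨t, t⟩; that is not a function onto s, so [zib quill] must be the functor, of type ⟨⟨t, t⟩, s⟩.
[zib quill] must have type ⟨⟨t, t⟩, s⟩. The sister quill has type ⟨s, ⟨s, e⟩⟩; that is not a function onto ⟨⟨t, t⟩, s⟩, so zib must be the functor, of type ⟨⟨s, ⟨s, e⟩⟩, ⟨⟨t, t⟩, s⟩⟩.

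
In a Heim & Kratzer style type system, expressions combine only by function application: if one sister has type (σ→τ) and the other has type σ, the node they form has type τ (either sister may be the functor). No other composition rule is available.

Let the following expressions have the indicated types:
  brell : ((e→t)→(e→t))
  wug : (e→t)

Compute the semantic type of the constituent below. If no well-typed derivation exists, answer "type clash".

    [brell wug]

(e→t)

[brell wug]: functor brell : ((e→t)→(e→t)), argument wug : (e→t); result (e→t).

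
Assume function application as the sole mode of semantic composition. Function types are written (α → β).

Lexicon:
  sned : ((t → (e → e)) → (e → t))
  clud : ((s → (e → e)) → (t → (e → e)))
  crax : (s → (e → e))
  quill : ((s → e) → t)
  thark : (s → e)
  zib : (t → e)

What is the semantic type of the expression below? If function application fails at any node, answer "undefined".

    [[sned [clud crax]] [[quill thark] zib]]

t

[clud crax] — clud of type ((s → (e → e)) → (t → (e → e))) combines with crax of type (s → (e → e)): type (t → (e → e)).
[sned [clud crax]] — sned of type ((t → (e → e)) → (e → t)) combines with [clud crax] of type (t → (e → e)): type (e → t).
[quill thark] — quill of type ((s → e) → t) combines with thark of type (s → e): type t.
[[quill thark] zib] — zib of type (t → e) combines with [quill thark] of type t: type e.
[[sned [clud crax]] [[quill thark] zib]] — [sned [clud crax]] of type (e → t) combines with [[quill thark] zib] of type e: type t.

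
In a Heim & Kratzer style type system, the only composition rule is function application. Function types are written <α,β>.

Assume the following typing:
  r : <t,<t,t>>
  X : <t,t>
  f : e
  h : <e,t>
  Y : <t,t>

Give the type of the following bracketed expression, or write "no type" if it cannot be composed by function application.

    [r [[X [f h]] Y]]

<t,t>

At [f h], h : <e,t> takes f : e, giving t.
At [X [f h]], X : <t,t> takes [f h] : t, giving t.
At [[X [f h]] Y], Y : <t,t> takes [X [f h]] : t, giving t.
At [r [[X [f h]] Y]], r : <t,<t,t>> takes [[X [f h]] Y] : t, giving <t,t>.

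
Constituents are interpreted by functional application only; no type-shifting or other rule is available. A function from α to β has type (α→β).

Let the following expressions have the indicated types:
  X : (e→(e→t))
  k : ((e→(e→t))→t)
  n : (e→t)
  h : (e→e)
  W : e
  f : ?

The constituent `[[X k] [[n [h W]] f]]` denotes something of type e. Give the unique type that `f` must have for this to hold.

For [[X k] [[n [h W]] f]] to have type e with [X k] of type t, [[n [h W]] f] must be the function: [[n [h W]] f] : (t→e).
For [[n [h W]] f] to have type (t→e) with [n [h W]] of type t, f must be the function: f : (t→(t→e)).

(t→(t→e))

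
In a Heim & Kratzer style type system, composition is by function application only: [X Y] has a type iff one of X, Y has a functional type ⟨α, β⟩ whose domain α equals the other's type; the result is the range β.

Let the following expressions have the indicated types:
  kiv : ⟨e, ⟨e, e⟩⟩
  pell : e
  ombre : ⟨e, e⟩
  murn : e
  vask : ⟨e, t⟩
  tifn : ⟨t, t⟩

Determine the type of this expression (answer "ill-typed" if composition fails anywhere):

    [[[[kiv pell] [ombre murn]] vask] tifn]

[kiv pell]: ⟨e, ⟨e, e⟩⟩ applied to e yields ⟨e, e⟩.
[ombre murn]: ⟨e, e⟩ applied to e yields e.
[[kiv pell] [ombre murn]]: ⟨e, e⟩ applied to e yields e.
[[[kiv pell] [ombre murn]] vask]: ⟨e, t⟩ applied to e yields t.
[[[[kiv pell] [ombre murn]] vask] tifn]: ⟨t, t⟩ applied to t yields t.

t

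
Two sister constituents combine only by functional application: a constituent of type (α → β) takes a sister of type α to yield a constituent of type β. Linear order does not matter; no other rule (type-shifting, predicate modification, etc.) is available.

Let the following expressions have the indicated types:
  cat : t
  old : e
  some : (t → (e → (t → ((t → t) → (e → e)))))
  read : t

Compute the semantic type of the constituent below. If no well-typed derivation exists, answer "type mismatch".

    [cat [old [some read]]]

At [some read], some : (t → (e → (t → ((t → t) → (e → e))))) takes read : t, giving (e → (t → ((t → t) → (e → e)))).
At [old [some read]], [some read] : (e → (t → ((t → t) → (e → e)))) takes old : e, giving (t → ((t → t) → (e → e))).
At [cat [old [some read]]], [old [some read]] : (t → ((t → t) → (e → e))) takes cat : t, giving ((t → t) → (e → e)).

((t → t) → (e → e))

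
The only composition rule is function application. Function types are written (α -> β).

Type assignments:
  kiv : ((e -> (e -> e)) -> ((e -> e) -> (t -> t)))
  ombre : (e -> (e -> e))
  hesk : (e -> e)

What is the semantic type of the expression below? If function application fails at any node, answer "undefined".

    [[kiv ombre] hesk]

(t -> t)

[kiv ombre] — kiv of type ((e -> (e -> e)) -> ((e -> e) -> (t -> t))) combines with ombre of type (e -> (e -> e)): type ((e -> e) -> (t -> t)).
[[kiv ombre] hesk] — [kiv ombre] of type ((e -> e) -> (t -> t)) combines with hesk of type (e -> e): type (t -> t).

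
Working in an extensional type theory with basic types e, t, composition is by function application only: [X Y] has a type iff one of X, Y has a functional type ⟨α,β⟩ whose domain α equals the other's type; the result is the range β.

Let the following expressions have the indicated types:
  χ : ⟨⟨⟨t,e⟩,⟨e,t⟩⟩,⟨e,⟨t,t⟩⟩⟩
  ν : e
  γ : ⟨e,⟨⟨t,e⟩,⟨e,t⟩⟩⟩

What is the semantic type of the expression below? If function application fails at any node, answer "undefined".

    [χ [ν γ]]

At [ν γ], γ : ⟨e,⟨⟨t,e⟩,⟨e,t⟩⟩⟩ takes ν : e, giving ⟨⟨t,e⟩,⟨e,t⟩⟩.
At [χ [ν γ]], χ : ⟨⟨⟨t,e⟩,⟨e,t⟩⟩,⟨e,⟨t,t⟩⟩⟩ takes [ν γ] : ⟨⟨t,e⟩,⟨e,t⟩⟩, giving ⟨e,⟨t,t⟩⟩.

⟨e,⟨t,t⟩⟩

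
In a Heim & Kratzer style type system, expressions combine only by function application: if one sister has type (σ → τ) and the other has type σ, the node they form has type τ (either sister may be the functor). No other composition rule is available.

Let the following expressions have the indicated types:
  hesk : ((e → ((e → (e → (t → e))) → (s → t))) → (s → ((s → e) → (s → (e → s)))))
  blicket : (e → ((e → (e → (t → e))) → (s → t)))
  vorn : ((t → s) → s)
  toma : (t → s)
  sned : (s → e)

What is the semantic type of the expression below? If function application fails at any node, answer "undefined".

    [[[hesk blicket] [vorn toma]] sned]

(s → (e → s))

[hesk blicket] — hesk of type ((e → ((e → (e → (t → e))) → (s → t))) → (s → ((s → e) → (s → (e → s))))) combines with blicket of type (e → ((e → (e → (t → e))) → (s → t))): type (s → ((s → e) → (s → (e → s)))).
[vorn toma] — vorn of type ((t → s) → s) combines with toma of type (t → s): type s.
[[hesk blicket] [vorn toma]] — [hesk blicket] of type (s → ((s → e) → (s → (e → s)))) combines with [vorn toma] of type s: type ((s → e) → (s → (e → s))).
[[[hesk blicket] [vorn toma]] sned] — [[hesk blicket] [vorn toma]] of type ((s → e) → (s → (e → s))) combines with sned of type (s → e): type (s → (e → s)).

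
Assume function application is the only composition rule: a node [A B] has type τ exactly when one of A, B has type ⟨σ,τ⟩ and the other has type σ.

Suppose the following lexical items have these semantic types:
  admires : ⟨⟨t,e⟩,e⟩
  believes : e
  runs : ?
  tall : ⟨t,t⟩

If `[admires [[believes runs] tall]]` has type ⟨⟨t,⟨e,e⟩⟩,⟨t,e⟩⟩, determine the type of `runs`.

⟨e,⟨⟨t,t⟩,⟨⟨⟨t,e⟩,e⟩,⟨⟨t,⟨e,e⟩⟩,⟨t,e⟩⟩⟩⟩⟩

For [admires [[believes runs] tall]] to have type ⟨⟨t,⟨e,e⟩⟩,⟨t,e⟩⟩ with admires of type ⟨⟨t,e⟩,e⟩, [[believes runs] tall] must be the function: [[believes runs] tall] : ⟨⟨⟨t,e⟩,e⟩,⟨⟨t,⟨e,e⟩⟩,⟨t,e⟩⟩⟩.
For [[believes runs] tall] to have type ⟨⟨⟨t,e⟩,e⟩,⟨⟨t,⟨e,e⟩⟩,⟨t,e⟩⟩⟩ with tall of type ⟨t,t⟩, [believes runs] must be the function: [believes runs] : ⟨⟨t,t⟩,⟨⟨⟨t,e⟩,e⟩,⟨⟨t,⟨e,e⟩⟩,⟨t,e⟩⟩⟩⟩.
For [believes runs] to have type ⟨⟨t,t⟩,⟨⟨⟨t,e⟩,e⟩,⟨⟨t,⟨e,e⟩⟩,⟨t,e⟩⟩⟩⟩ with believes of type e, runs must be the function: runs : ⟨e,⟨⟨t,t⟩,⟨⟨⟨t,e⟩,e⟩,⟨⟨t,⟨e,e⟩⟩,⟨t,e⟩⟩⟩⟩⟩.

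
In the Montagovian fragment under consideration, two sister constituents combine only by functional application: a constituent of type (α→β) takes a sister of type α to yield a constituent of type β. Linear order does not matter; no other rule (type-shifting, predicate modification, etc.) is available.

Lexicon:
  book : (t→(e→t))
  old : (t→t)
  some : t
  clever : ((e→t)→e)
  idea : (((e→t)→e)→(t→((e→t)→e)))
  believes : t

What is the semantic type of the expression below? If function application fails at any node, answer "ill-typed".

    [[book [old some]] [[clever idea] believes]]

At [old some], old : (t→t) takes some : t, giving t.
At [book [old some]], book : (t→(e→t)) takes [old some] : t, giving (e→t).
At [clever idea], idea : (((e→t)→e)→(t→((e→t)→e))) takes clever : ((e→t)→e), giving (t→((e→t)→e)).
At [[clever idea] believes], [clever idea] : (t→((e→t)→e)) takes believes : t, giving ((e→t)→e).
At [[book [old some]] [[clever idea] believes]], [[clever idea] believes] : ((e→t)→e) takes [book [old some]] : (e→t), giving e.

e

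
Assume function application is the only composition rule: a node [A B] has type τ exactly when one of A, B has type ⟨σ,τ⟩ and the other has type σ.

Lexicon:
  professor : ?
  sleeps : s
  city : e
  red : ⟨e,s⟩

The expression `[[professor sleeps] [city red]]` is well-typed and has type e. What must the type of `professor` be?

⟨s,⟨s,e⟩⟩

For [[professor sleeps] [city red]] to have type e with [city red] of type s, [professor sleeps] must be the function: [professor sleeps] : ⟨s,e⟩.
For [professor sleeps] to have type ⟨s,e⟩ with sleeps of type s, professor must be the function: professor : ⟨s,⟨s,e⟩⟩.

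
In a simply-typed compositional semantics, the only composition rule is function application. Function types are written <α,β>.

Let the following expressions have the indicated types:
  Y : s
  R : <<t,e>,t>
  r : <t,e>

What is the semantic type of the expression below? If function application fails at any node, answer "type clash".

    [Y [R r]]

[R r]: R is <<t,e>,t>, r is <t,e>; result t.
[Y [R r]]: s and t cannot combine by function application — type clash.

type clash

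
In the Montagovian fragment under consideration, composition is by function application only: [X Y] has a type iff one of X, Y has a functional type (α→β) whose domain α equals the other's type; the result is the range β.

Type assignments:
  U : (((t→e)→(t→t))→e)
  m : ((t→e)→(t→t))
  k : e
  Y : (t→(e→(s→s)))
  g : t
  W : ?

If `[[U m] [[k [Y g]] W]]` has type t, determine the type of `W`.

((s→s)→(e→t))

[[U m] [[k [Y g]] W]] must have type t. The sister [U m] has type e; that is not a function onto t, so [[k [Y g]] W] must be the functor, of type (e→t).
[[k [Y g]] W] must have type (e→t). The sister [k [Y g]] has type (s→s); that is not a function onto (e→t), so W must be the functor, of type ((s→s)→(e→t)).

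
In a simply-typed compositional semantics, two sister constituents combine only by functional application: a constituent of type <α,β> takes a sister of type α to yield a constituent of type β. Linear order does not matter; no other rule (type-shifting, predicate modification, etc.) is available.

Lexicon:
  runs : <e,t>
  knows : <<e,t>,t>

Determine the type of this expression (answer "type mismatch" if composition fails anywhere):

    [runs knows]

[runs knows] — knows of type <<e,t>,t> combines with runs of type <e,t>: type t.

t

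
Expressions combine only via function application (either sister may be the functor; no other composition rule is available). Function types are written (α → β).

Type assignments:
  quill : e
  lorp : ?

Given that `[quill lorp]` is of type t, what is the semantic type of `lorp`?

[quill lorp] is required to be t. quill : e cannot yield t as functor, so lorp : (e → t).

(e → t)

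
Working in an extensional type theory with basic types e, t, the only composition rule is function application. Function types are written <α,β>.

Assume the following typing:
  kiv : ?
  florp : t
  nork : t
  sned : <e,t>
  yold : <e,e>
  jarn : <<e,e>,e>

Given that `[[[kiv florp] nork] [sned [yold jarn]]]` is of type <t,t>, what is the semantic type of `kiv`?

[[[kiv florp] nork] [sned [yold jarn]]] must have type <t,t>. The sister [sned [yold jarn]] has type t; that is not a function onto <t,t>, so [[kiv florp] nork] must be the functor, of type <t,<t,t>>.
[[kiv florp] nork] must have type <t,<t,t>>. The sister nork has type t; that is not a function onto <t,<t,t>>, so [kiv florp] must be the functor, of type <t,<t,<t,t>>>.
[kiv florp] must have type <t,<t,<t,t>>>. The sister florp has type t; that is not a function onto <t,<t,<t,t>>>, so kiv must be the functor, of type <t,<t,<t,<t,t>>>>.

<t,<t,<t,<t,t>>>>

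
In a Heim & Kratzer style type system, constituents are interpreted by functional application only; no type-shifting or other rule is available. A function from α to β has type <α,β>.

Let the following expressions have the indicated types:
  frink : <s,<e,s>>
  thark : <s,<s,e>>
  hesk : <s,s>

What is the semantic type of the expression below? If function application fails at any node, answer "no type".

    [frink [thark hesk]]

no type

[thark hesk]: <s,<s,e>> with <s,s> — neither is a function whose domain matches the other; composition fails here.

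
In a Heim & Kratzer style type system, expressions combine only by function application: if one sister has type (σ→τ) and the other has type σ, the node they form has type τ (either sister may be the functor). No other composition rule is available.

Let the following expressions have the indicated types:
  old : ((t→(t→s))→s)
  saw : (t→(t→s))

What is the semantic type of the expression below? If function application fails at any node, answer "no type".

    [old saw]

s

At [old saw], old : ((t→(t→s))→s) takes saw : (t→(t→s)), giving s.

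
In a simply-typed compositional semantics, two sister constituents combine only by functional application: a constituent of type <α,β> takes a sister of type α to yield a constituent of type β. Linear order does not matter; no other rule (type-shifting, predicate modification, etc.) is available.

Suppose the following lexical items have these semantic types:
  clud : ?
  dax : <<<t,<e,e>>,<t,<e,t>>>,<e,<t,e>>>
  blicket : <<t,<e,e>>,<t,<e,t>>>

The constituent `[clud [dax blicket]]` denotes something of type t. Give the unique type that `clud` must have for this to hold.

<<e,<t,e>>,t>

[clud [dax blicket]] must have type t. The sister [dax blicket] has type <e,<t,e>>; that is not a function onto t, so clud must be the functor, of type <<e,<t,e>>,t>.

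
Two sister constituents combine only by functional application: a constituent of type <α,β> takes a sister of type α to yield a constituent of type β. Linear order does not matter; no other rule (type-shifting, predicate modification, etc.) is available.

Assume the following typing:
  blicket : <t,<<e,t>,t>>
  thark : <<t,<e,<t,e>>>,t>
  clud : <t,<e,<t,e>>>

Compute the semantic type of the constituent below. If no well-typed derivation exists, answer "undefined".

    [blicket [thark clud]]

<<e,t>,t>

[thark clud]: thark is <<t,<e,<t,e>>>,t>, clud is <t,<e,<t,e>>>; result t.
[blicket [thark clud]]: blicket is <t,<<e,t>,t>>, [thark clud] is t; result <<e,t>,t>.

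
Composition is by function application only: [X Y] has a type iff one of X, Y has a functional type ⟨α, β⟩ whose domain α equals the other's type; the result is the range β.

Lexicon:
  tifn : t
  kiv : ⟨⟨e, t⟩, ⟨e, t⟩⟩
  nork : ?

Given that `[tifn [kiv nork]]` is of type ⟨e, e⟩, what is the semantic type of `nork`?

⟨⟨⟨e, t⟩, ⟨e, t⟩⟩, ⟨t, ⟨e, e⟩⟩⟩

For [tifn [kiv nork]] to have type ⟨e, e⟩ with tifn of type t, [kiv nork] must be the function: [kiv nork] : ⟨t, ⟨e, e⟩⟩.
For [kiv nork] to have type ⟨t, ⟨e, e⟩⟩ with kiv of type ⟨⟨e, t⟩, ⟨e, t⟩⟩, nork must be the function: nork : ⟨⟨⟨e, t⟩, ⟨e, t⟩⟩, ⟨t, ⟨e, e⟩⟩⟩.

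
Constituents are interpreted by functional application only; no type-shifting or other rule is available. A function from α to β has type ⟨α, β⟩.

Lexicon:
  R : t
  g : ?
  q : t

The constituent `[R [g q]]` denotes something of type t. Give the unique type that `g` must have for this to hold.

⟨t, ⟨t, t⟩⟩

[R [g q]] must have type t. The sister R has type t; that is not a function onto t, so [g q] must be the functor, of type ⟨t, t⟩.
[g q] must have type ⟨t, t⟩. The sister q has type t; that is not a function onto ⟨t, t⟩, so g must be the functor, of type ⟨t, ⟨t, t⟩⟩.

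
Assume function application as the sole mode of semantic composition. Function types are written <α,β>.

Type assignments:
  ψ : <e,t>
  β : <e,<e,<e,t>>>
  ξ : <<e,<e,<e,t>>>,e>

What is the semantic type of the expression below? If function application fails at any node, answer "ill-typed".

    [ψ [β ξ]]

[β ξ]: <<e,<e,<e,t>>>,e> applied to <e,<e,<e,t>>> yields e.
[ψ [β ξ]]: <e,t> applied to e yields t.

t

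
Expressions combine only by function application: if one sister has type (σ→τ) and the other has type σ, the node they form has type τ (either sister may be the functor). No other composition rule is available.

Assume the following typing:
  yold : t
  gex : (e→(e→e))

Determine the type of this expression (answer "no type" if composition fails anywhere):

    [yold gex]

At [yold gex]: neither t nor (e→(e→e)) can take the other as argument; the node is ill-typed.

no type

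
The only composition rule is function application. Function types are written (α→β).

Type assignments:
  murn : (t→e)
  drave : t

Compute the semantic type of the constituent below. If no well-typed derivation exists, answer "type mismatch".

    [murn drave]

[murn drave]: functor murn : (t→e), argument drave : t; result e.

e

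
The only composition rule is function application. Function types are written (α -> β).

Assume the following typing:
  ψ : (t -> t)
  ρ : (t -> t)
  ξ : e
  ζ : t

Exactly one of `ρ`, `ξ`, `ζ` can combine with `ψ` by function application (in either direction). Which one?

ρ : (t -> t) — ψ needs t; ρ needs t; neither fits.
ξ : e — ψ needs t; ξ needs nothing (atomic); neither fits.
ζ — combines: ψ : (t -> t) takes ζ : t as argument, giving t.

ζ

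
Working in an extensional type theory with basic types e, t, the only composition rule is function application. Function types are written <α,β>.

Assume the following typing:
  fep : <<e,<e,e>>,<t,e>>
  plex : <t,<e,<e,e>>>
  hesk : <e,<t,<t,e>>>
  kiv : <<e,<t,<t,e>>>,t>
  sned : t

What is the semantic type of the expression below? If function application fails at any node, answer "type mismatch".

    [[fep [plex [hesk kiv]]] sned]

[hesk kiv]: kiv is <<e,<t,<t,e>>>,t>, hesk is <e,<t,<t,e>>>; result t.
[plex [hesk kiv]]: plex is <t,<e,<e,e>>>, [hesk kiv] is t; result <e,<e,e>>.
[fep [plex [hesk kiv]]]: fep is <<e,<e,e>>,<t,e>>, [plex [hesk kiv]] is <e,<e,e>>; result <t,e>.
[[fep [plex [hesk kiv]]] sned]: [fep [plex [hesk kiv]]] is <t,e>, sned is t; result e.

e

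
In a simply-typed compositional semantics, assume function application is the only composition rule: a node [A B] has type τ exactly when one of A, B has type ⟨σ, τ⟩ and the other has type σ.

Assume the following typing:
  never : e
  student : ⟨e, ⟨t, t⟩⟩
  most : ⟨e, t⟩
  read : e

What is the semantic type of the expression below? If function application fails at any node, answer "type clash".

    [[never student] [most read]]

At [never student], student : ⟨e, ⟨t, t⟩⟩ takes never : e, giving ⟨t, t⟩.
At [most read], most : ⟨e, t⟩ takes read : e, giving t.
At [[never student] [most read]], [never student] : ⟨t, t⟩ takes [most read] : t, giving t.

t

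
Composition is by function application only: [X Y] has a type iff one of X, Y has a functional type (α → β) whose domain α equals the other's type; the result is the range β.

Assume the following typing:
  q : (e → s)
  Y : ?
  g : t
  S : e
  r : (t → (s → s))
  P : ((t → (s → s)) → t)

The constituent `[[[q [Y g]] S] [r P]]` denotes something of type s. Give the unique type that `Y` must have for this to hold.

(t → ((e → s) → (e → (t → s))))

[[[q [Y g]] S] [r P]] is required to be s. [r P] : t cannot yield s as functor, so [[q [Y g]] S] : (t → s).
[[q [Y g]] S] is required to be (t → s). S : e cannot yield (t → s) as functor, so [q [Y g]] : (e → (t → s)).
[q [Y g]] is required to be (e → (t → s)). q : (e → s) cannot yield (e → (t → s)) as functor, so [Y g] : ((e → s) → (e → (t → s))).
[Y g] is required to be ((e → s) → (e → (t → s))). g : t cannot yield ((e → s) → (e → (t → s))) as functor, so Y : (t → ((e → s) → (e → (t → s)))).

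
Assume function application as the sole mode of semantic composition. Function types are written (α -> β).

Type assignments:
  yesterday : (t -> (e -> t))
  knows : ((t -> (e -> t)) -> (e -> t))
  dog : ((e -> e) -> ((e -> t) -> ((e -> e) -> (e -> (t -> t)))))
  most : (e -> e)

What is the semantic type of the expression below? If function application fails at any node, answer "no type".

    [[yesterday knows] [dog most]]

[yesterday knows] — knows of type ((t -> (e -> t)) -> (e -> t)) combines with yesterday of type (t -> (e -> t)): type (e -> t).
[dog most] — dog of type ((e -> e) -> ((e -> t) -> ((e -> e) -> (e -> (t -> t))))) combines with most of type (e -> e): type ((e -> t) -> ((e -> e) -> (e -> (t -> t)))).
[[yesterday knows] [dog most]] — [dog most] of type ((e -> t) -> ((e -> e) -> (e -> (t -> t)))) combines with [yesterday knows] of type (e -> t): type ((e -> e) -> (e -> (t -> t))).

((e -> e) -> (e -> (t -> t)))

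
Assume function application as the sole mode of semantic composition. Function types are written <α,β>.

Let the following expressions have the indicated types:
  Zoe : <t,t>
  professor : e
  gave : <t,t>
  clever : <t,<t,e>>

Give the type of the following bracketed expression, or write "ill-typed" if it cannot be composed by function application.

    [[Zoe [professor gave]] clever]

[professor gave]: e and <t,t> cannot combine by function application — type clash.

ill-typed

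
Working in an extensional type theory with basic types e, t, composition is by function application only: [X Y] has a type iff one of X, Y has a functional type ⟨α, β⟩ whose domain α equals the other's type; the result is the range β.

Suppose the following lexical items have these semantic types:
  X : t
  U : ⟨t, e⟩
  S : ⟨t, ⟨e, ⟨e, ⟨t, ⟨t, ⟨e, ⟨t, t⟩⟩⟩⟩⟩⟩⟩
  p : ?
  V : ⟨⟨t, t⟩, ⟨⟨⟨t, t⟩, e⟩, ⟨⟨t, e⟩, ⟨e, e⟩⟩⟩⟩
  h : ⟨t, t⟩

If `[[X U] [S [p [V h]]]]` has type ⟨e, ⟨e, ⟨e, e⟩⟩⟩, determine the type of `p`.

For [[X U] [S [p [V h]]]] to have type ⟨e, ⟨e, ⟨e, e⟩⟩⟩ with [X U] of type e, [S [p [V h]]] must be the function: [S [p [V h]]] : ⟨e, ⟨e, ⟨e, ⟨e, e⟩⟩⟩⟩.
For [S [p [V h]]] to have type ⟨e, ⟨e, ⟨e, ⟨e, e⟩⟩⟩⟩ with S of type ⟨t, ⟨e, ⟨e, ⟨t, ⟨t, ⟨e, ⟨t, t⟩⟩⟩⟩⟩⟩⟩, [p [V h]] must be the function: [p [V h]] : ⟨⟨t, ⟨e, ⟨e, ⟨t, ⟨t, ⟨e, ⟨t, t⟩⟩⟩⟩⟩⟩⟩, ⟨e, ⟨e, ⟨e, ⟨e, e⟩⟩⟩⟩⟩.
For [p [V h]] to have type ⟨⟨t, ⟨e, ⟨e, ⟨t, ⟨t, ⟨e, ⟨t, t⟩⟩⟩⟩⟩⟩⟩, ⟨e, ⟨e, ⟨e, ⟨e, e⟩⟩⟩⟩⟩ with [V h] of type ⟨⟨⟨t, t⟩, e⟩, ⟨⟨t, e⟩, ⟨e, e⟩⟩⟩, p must be the function: p : ⟨⟨⟨⟨t, t⟩, e⟩, ⟨⟨t, e⟩, ⟨e, e⟩⟩⟩, ⟨⟨t, ⟨e, ⟨e, ⟨t, ⟨t, ⟨e, ⟨t, t⟩⟩⟩⟩⟩⟩⟩, ⟨e, ⟨e, ⟨e, ⟨e, e⟩⟩⟩⟩⟩⟩.

⟨⟨⟨⟨t, t⟩, e⟩, ⟨⟨t, e⟩, ⟨e, e⟩⟩⟩, ⟨⟨t, ⟨e, ⟨e, ⟨t, ⟨t, ⟨e, ⟨t, t⟩⟩⟩⟩⟩⟩⟩, ⟨e, ⟨e, ⟨e, ⟨e, e⟩⟩⟩⟩⟩⟩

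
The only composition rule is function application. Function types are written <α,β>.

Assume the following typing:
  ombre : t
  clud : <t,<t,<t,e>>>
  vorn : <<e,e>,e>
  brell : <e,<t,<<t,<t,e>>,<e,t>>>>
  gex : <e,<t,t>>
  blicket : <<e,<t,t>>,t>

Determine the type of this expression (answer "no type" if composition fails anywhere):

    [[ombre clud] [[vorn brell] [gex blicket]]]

no type

[ombre clud]: <t,<t,<t,e>>> applied to t yields <t,<t,e>>.
[vorn brell]: <<e,e>,e> and <e,<t,<<t,<t,e>>,<e,t>>>> cannot combine by function application — type clash.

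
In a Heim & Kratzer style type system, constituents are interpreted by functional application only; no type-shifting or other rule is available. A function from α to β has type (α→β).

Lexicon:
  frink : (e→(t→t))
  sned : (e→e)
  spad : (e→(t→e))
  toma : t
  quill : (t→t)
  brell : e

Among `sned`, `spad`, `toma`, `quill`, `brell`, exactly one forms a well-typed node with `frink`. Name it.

sned : (e→e) — no; frink wants e, and sned wants e.
spad : (e→(t→e)) — no; frink wants e, and spad wants e.
toma : t — no; frink wants e, and toma wants nothing (atomic).
quill : (t→t) — no; frink wants e, and quill wants t.
brell — combines: frink : (e→(t→t)) takes brell : e as argument, giving (t→t).

brell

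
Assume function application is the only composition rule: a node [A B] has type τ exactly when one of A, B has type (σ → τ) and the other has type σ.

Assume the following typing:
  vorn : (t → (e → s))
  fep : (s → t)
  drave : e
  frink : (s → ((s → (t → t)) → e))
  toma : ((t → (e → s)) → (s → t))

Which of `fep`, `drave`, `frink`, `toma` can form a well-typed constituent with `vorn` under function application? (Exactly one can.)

toma

fep : (s → t) — neither side's domain matches the other.
drave : e — neither side's domain matches the other.
frink : (s → ((s → (t → t)) → e)) — neither side's domain matches the other.
toma — combines: toma : ((t → (e → s)) → (s → t)) takes vorn : (t → (e → s)) as argument, giving (s → t).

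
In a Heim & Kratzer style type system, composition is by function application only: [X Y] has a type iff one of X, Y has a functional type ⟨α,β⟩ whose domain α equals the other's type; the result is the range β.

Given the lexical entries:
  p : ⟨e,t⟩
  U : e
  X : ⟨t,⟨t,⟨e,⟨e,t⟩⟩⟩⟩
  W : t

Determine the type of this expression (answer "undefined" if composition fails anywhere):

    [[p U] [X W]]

[p U] — p of type ⟨e,t⟩ combines with U of type e: type t.
[X W] — X of type ⟨t,⟨t,⟨e,⟨e,t⟩⟩⟩⟩ combines with W of type t: type ⟨t,⟨e,⟨e,t⟩⟩⟩.
[[p U] [X W]] — [X W] of type ⟨t,⟨e,⟨e,t⟩⟩⟩ combines with [p U] of type t: type ⟨e,⟨e,t⟩⟩.

⟨e,⟨e,t⟩⟩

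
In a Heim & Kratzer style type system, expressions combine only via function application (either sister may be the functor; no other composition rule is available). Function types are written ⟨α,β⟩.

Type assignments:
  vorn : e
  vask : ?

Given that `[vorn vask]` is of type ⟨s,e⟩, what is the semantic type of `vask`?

[vorn vask] must have type ⟨s,e⟩. The sister vorn has type e; that is not a function onto ⟨s,e⟩, so vask must be the functor, of type ⟨e,⟨s,e⟩⟩.

⟨e,⟨s,e⟩⟩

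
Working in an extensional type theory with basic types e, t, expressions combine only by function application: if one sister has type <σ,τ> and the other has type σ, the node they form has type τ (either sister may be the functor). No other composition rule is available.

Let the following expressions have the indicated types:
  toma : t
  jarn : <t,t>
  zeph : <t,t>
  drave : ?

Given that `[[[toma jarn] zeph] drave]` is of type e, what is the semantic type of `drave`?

<t,e>

[[[toma jarn] zeph] drave] must have type e. The sister [[toma jarn] zeph] has type t; that is not a function onto e, so drave must be the functor, of type <t,e>.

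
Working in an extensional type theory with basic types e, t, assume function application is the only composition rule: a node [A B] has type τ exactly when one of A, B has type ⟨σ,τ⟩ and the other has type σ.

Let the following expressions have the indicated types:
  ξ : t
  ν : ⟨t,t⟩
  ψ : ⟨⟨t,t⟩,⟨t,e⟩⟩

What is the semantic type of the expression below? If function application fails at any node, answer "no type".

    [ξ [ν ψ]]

[ν ψ] — ψ of type ⟨⟨t,t⟩,⟨t,e⟩⟩ combines with ν of type ⟨t,t⟩: type ⟨t,e⟩.
[ξ [ν ψ]] — [ν ψ] of type ⟨t,e⟩ combines with ξ of type t: type e.

e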